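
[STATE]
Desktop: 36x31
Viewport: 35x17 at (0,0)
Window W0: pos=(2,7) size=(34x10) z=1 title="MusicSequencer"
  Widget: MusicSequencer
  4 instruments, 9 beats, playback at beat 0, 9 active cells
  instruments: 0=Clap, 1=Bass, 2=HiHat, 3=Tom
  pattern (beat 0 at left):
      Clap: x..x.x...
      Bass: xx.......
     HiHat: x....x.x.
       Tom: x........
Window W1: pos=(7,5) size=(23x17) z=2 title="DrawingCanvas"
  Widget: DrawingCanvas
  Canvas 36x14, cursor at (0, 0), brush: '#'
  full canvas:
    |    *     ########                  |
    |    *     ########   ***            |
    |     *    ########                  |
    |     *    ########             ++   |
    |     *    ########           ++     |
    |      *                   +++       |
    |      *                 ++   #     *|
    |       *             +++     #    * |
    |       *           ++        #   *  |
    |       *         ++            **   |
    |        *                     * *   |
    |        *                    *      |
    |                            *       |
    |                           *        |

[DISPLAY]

                                   
                                   
                                   
                                   
                                   
       ┏━━━━━━━━━━━━━━━━━━━━━┓     
       ┃ DrawingCanvas       ┃     
  ┏━━━━┠─────────────────────┨━━━━━
  ┃ Mus┃+   *     ########   ┃     
  ┠────┃    *     ########   ┃─────
  ┃    ┃     *    ########   ┃     
  ┃  Cl┃     *    ########   ┃     
  ┃  Ba┃     *    ########   ┃     
  ┃ HiH┃      *              ┃     
  ┃   T┃      *              ┃     
  ┃    ┃       *             ┃     
  ┗━━━━┃       *           ++┃━━━━━


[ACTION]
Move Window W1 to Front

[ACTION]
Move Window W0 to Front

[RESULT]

                                   
                                   
                                   
                                   
                                   
       ┏━━━━━━━━━━━━━━━━━━━━━┓     
       ┃ DrawingCanvas       ┃     
  ┏━━━━━━━━━━━━━━━━━━━━━━━━━━━━━━━━
  ┃ MusicSequencer                 
  ┠────────────────────────────────
  ┃      ▼12345678                 
  ┃  Clap█··█·█···                 
  ┃  Bass██·······                 
  ┃ HiHat█····█·█·                 
  ┃   Tom█········                 
  ┃                                
  ┗━━━━━━━━━━━━━━━━━━━━━━━━━━━━━━━━


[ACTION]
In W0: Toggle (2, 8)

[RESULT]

                                   
                                   
                                   
                                   
                                   
       ┏━━━━━━━━━━━━━━━━━━━━━┓     
       ┃ DrawingCanvas       ┃     
  ┏━━━━━━━━━━━━━━━━━━━━━━━━━━━━━━━━
  ┃ MusicSequencer                 
  ┠────────────────────────────────
  ┃      ▼12345678                 
  ┃  Clap█··█·█···                 
  ┃  Bass██·······                 
  ┃ HiHat█····█·██                 
  ┃   Tom█········                 
  ┃                                
  ┗━━━━━━━━━━━━━━━━━━━━━━━━━━━━━━━━


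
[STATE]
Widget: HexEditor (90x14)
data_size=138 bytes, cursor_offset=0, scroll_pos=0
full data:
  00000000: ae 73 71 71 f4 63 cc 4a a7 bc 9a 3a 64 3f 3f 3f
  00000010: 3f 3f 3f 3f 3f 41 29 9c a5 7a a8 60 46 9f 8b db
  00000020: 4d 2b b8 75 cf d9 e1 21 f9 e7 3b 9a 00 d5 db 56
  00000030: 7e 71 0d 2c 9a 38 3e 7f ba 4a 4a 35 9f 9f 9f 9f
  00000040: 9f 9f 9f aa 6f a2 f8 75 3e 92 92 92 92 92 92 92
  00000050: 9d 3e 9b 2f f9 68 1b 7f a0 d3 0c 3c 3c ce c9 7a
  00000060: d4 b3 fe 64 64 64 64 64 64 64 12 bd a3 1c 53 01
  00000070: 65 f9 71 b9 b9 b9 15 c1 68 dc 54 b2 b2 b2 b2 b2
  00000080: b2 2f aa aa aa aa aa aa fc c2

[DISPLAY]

00000000  AE 73 71 71 f4 63 cc 4a  a7 bc 9a 3a 64 3f 3f 3f  |.sqq.c.J...:d???|            
00000010  3f 3f 3f 3f 3f 41 29 9c  a5 7a a8 60 46 9f 8b db  |?????A)..z.`F...|            
00000020  4d 2b b8 75 cf d9 e1 21  f9 e7 3b 9a 00 d5 db 56  |M+.u...!..;....V|            
00000030  7e 71 0d 2c 9a 38 3e 7f  ba 4a 4a 35 9f 9f 9f 9f  |~q.,.8>..JJ5....|            
00000040  9f 9f 9f aa 6f a2 f8 75  3e 92 92 92 92 92 92 92  |....o..u>.......|            
00000050  9d 3e 9b 2f f9 68 1b 7f  a0 d3 0c 3c 3c ce c9 7a  |.>./.h.....<<..z|            
00000060  d4 b3 fe 64 64 64 64 64  64 64 12 bd a3 1c 53 01  |...ddddddd....S.|            
00000070  65 f9 71 b9 b9 b9 15 c1  68 dc 54 b2 b2 b2 b2 b2  |e.q.....h.T.....|            
00000080  b2 2f aa aa aa aa aa aa  fc c2                    |./........      |            
                                                                                          
                                                                                          
                                                                                          
                                                                                          
                                                                                          


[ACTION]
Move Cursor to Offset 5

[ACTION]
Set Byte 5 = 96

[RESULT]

00000000  ae 73 71 71 f4 96 cc 4a  a7 bc 9a 3a 64 3f 3f 3f  |.sqq...J...:d???|            
00000010  3f 3f 3f 3f 3f 41 29 9c  a5 7a a8 60 46 9f 8b db  |?????A)..z.`F...|            
00000020  4d 2b b8 75 cf d9 e1 21  f9 e7 3b 9a 00 d5 db 56  |M+.u...!..;....V|            
00000030  7e 71 0d 2c 9a 38 3e 7f  ba 4a 4a 35 9f 9f 9f 9f  |~q.,.8>..JJ5....|            
00000040  9f 9f 9f aa 6f a2 f8 75  3e 92 92 92 92 92 92 92  |....o..u>.......|            
00000050  9d 3e 9b 2f f9 68 1b 7f  a0 d3 0c 3c 3c ce c9 7a  |.>./.h.....<<..z|            
00000060  d4 b3 fe 64 64 64 64 64  64 64 12 bd a3 1c 53 01  |...ddddddd....S.|            
00000070  65 f9 71 b9 b9 b9 15 c1  68 dc 54 b2 b2 b2 b2 b2  |e.q.....h.T.....|            
00000080  b2 2f aa aa aa aa aa aa  fc c2                    |./........      |            
                                                                                          
                                                                                          
                                                                                          
                                                                                          
                                                                                          


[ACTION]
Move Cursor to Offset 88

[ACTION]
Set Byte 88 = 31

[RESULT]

00000000  ae 73 71 71 f4 96 cc 4a  a7 bc 9a 3a 64 3f 3f 3f  |.sqq...J...:d???|            
00000010  3f 3f 3f 3f 3f 41 29 9c  a5 7a a8 60 46 9f 8b db  |?????A)..z.`F...|            
00000020  4d 2b b8 75 cf d9 e1 21  f9 e7 3b 9a 00 d5 db 56  |M+.u...!..;....V|            
00000030  7e 71 0d 2c 9a 38 3e 7f  ba 4a 4a 35 9f 9f 9f 9f  |~q.,.8>..JJ5....|            
00000040  9f 9f 9f aa 6f a2 f8 75  3e 92 92 92 92 92 92 92  |....o..u>.......|            
00000050  9d 3e 9b 2f f9 68 1b 7f  31 d3 0c 3c 3c ce c9 7a  |.>./.h..1..<<..z|            
00000060  d4 b3 fe 64 64 64 64 64  64 64 12 bd a3 1c 53 01  |...ddddddd....S.|            
00000070  65 f9 71 b9 b9 b9 15 c1  68 dc 54 b2 b2 b2 b2 b2  |e.q.....h.T.....|            
00000080  b2 2f aa aa aa aa aa aa  fc c2                    |./........      |            
                                                                                          
                                                                                          
                                                                                          
                                                                                          
                                                                                          


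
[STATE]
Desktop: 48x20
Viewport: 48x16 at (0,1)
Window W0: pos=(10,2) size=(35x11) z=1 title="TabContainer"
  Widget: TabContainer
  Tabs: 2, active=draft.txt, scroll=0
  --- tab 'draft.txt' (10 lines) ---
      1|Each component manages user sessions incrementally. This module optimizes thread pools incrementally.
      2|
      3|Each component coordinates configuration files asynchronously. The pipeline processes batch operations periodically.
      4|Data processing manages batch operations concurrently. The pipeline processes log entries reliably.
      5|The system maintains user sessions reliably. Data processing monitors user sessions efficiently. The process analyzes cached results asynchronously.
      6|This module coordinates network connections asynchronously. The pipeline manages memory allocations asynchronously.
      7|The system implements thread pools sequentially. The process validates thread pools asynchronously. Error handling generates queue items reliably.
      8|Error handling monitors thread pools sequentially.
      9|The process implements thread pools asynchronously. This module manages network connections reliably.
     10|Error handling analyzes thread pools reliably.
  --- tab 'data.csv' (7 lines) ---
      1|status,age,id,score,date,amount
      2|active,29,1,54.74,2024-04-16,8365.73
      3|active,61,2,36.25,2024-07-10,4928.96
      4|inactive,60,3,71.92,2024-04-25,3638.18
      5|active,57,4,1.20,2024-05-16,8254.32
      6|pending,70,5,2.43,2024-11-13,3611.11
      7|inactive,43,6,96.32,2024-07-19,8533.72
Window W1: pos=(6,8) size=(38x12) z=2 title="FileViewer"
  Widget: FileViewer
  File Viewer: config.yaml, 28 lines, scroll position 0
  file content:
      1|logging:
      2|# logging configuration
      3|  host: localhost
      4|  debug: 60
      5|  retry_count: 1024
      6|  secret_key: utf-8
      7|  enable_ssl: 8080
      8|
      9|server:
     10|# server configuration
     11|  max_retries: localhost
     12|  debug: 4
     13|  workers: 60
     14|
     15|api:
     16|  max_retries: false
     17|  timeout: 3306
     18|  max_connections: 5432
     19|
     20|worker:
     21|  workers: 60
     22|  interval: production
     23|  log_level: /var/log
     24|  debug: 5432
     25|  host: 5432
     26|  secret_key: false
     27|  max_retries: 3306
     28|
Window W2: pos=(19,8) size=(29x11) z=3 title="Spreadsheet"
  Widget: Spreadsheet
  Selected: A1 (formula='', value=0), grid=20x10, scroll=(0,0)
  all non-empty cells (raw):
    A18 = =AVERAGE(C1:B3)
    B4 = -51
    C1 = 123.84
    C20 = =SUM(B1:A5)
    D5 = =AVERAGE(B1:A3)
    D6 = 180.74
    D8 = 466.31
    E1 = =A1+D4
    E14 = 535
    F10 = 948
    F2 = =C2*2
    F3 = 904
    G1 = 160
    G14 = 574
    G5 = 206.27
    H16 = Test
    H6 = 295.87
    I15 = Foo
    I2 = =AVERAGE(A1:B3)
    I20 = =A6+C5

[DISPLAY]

                                                
          ┏━━━━━━━━━━━━━━━━━━━━━━━━━━━━━━━━━┓   
          ┃ TabContainer                    ┃   
          ┠─────────────────────────────────┨   
          ┃[draft.txt]│ data.csv            ┃   
          ┃─────────────────────────────────┃   
          ┃Each component manages user sessi┃   
      ┏━━━━━━━━━━━━┏━━━━━━━━━━━━━━━━━━━━━━━━━━━┓
      ┃ FileViewer ┃ Spreadsheet               ┃
      ┠────────────┠───────────────────────────┨
      ┃logging:    ┃A1:                        ┃
      ┃# logging co┃       A       B       C   ┃
      ┃  host: loca┃---------------------------┃
      ┃  debug: 60 ┃  1      [0]       0  123.8┃
      ┃  retry_coun┃  2        0       0       ┃
      ┃  secret_key┃  3        0       0       ┃


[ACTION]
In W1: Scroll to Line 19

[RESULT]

                                                
          ┏━━━━━━━━━━━━━━━━━━━━━━━━━━━━━━━━━┓   
          ┃ TabContainer                    ┃   
          ┠─────────────────────────────────┨   
          ┃[draft.txt]│ data.csv            ┃   
          ┃─────────────────────────────────┃   
          ┃Each component manages user sessi┃   
      ┏━━━━━━━━━━━━┏━━━━━━━━━━━━━━━━━━━━━━━━━━━┓
      ┃ FileViewer ┃ Spreadsheet               ┃
      ┠────────────┠───────────────────────────┨
      ┃            ┃A1:                        ┃
      ┃worker:     ┃       A       B       C   ┃
      ┃  workers: 6┃---------------------------┃
      ┃  interval: ┃  1      [0]       0  123.8┃
      ┃  log_level:┃  2        0       0       ┃
      ┃  debug: 543┃  3        0       0       ┃


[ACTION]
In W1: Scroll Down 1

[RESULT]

                                                
          ┏━━━━━━━━━━━━━━━━━━━━━━━━━━━━━━━━━┓   
          ┃ TabContainer                    ┃   
          ┠─────────────────────────────────┨   
          ┃[draft.txt]│ data.csv            ┃   
          ┃─────────────────────────────────┃   
          ┃Each component manages user sessi┃   
      ┏━━━━━━━━━━━━┏━━━━━━━━━━━━━━━━━━━━━━━━━━━┓
      ┃ FileViewer ┃ Spreadsheet               ┃
      ┠────────────┠───────────────────────────┨
      ┃worker:     ┃A1:                        ┃
      ┃  workers: 6┃       A       B       C   ┃
      ┃  interval: ┃---------------------------┃
      ┃  log_level:┃  1      [0]       0  123.8┃
      ┃  debug: 543┃  2        0       0       ┃
      ┃  host: 5432┃  3        0       0       ┃


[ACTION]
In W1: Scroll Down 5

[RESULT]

                                                
          ┏━━━━━━━━━━━━━━━━━━━━━━━━━━━━━━━━━┓   
          ┃ TabContainer                    ┃   
          ┠─────────────────────────────────┨   
          ┃[draft.txt]│ data.csv            ┃   
          ┃─────────────────────────────────┃   
          ┃Each component manages user sessi┃   
      ┏━━━━━━━━━━━━┏━━━━━━━━━━━━━━━━━━━━━━━━━━━┓
      ┃ FileViewer ┃ Spreadsheet               ┃
      ┠────────────┠───────────────────────────┨
      ┃  workers: 6┃A1:                        ┃
      ┃  interval: ┃       A       B       C   ┃
      ┃  log_level:┃---------------------------┃
      ┃  debug: 543┃  1      [0]       0  123.8┃
      ┃  host: 5432┃  2        0       0       ┃
      ┃  secret_key┃  3        0       0       ┃


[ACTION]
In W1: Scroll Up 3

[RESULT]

                                                
          ┏━━━━━━━━━━━━━━━━━━━━━━━━━━━━━━━━━┓   
          ┃ TabContainer                    ┃   
          ┠─────────────────────────────────┨   
          ┃[draft.txt]│ data.csv            ┃   
          ┃─────────────────────────────────┃   
          ┃Each component manages user sessi┃   
      ┏━━━━━━━━━━━━┏━━━━━━━━━━━━━━━━━━━━━━━━━━━┓
      ┃ FileViewer ┃ Spreadsheet               ┃
      ┠────────────┠───────────────────────────┨
      ┃  max_connec┃A1:                        ┃
      ┃            ┃       A       B       C   ┃
      ┃worker:     ┃---------------------------┃
      ┃  workers: 6┃  1      [0]       0  123.8┃
      ┃  interval: ┃  2        0       0       ┃
      ┃  log_level:┃  3        0       0       ┃


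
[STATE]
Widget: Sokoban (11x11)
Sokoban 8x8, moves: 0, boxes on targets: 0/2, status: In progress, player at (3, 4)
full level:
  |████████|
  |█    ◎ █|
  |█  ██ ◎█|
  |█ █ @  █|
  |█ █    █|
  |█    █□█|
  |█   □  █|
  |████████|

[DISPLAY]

████████   
█    ◎ █   
█  ██ ◎█   
█ █ @  █   
█ █    █   
█    █□█   
█   □  █   
████████   
Moves: 0  0
           
           


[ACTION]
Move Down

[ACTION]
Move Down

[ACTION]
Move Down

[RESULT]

████████   
█    ◎ █   
█  ██ ◎█   
█ █    █   
█ █    █   
█   @█□█   
█   □  █   
████████   
Moves: 2  0
           
           


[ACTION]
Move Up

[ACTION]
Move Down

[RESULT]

████████   
█    ◎ █   
█  ██ ◎█   
█ █    █   
█ █    █   
█   @█□█   
█   □  █   
████████   
Moves: 4  0
           
           


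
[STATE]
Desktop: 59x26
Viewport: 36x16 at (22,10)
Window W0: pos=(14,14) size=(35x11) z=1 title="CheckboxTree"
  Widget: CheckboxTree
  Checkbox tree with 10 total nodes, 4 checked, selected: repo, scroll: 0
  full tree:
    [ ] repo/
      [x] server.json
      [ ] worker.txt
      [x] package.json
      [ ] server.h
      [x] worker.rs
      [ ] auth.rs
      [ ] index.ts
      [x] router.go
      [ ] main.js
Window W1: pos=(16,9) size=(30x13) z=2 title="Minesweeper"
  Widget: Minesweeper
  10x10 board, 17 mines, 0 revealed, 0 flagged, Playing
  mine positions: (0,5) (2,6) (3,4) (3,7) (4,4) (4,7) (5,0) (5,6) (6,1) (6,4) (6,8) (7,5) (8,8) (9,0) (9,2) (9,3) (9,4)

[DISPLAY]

sweeper                ┃            
───────────────────────┨            
■■■■■                  ┃            
■■■■■                  ┃            
■■■■■                  ┃━━┓         
■■■■■                  ┃  ┃         
■■■■■                  ┃──┨         
■■■■■                  ┃  ┃         
■■■■■                  ┃  ┃         
■■■■■                  ┃  ┃         
■■■■■                  ┃  ┃         
━━━━━━━━━━━━━━━━━━━━━━━┛  ┃         
worker.rs                 ┃         
auth.rs                   ┃         
━━━━━━━━━━━━━━━━━━━━━━━━━━┛         
                                    


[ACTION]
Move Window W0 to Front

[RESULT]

sweeper                ┃            
───────────────────────┨            
■■■■■                  ┃            
■■■■■                  ┃            
━━━━━━━━━━━━━━━━━━━━━━━━━━┓         
oxTree                    ┃         
──────────────────────────┨         
po/                       ┃         
server.json               ┃         
worker.txt                ┃         
package.json              ┃         
server.h                  ┃         
worker.rs                 ┃         
auth.rs                   ┃         
━━━━━━━━━━━━━━━━━━━━━━━━━━┛         
                                    


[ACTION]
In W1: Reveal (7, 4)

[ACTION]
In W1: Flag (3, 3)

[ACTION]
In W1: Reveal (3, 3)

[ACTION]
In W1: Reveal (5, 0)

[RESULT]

sweeper                ┃            
───────────────────────┨            
✹■■■■                  ┃            
■■■■■                  ┃            
━━━━━━━━━━━━━━━━━━━━━━━━━━┓         
oxTree                    ┃         
──────────────────────────┨         
po/                       ┃         
server.json               ┃         
worker.txt                ┃         
package.json              ┃         
server.h                  ┃         
worker.rs                 ┃         
auth.rs                   ┃         
━━━━━━━━━━━━━━━━━━━━━━━━━━┛         
                                    


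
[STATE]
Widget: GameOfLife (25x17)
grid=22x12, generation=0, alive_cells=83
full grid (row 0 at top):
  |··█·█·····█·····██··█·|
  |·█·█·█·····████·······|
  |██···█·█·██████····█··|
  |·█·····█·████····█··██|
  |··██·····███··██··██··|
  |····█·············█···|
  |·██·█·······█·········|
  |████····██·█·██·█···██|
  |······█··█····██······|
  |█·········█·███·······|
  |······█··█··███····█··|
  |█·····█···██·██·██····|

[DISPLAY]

Gen: 0                   
··█·█·····█·····██··█·   
·█·█·█·····████·······   
██···█·█·██████····█··   
·█·····█·████····█··██   
··██·····███··██··██··   
····█·············█···   
·██·█·······█·········   
████····██·█·██·█···██   
······█··█····██······   
█·········█·███·······   
······█··█··███····█··   
█·····█···██·██·██····   
                         
                         
                         
                         


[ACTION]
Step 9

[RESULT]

Gen: 9                   
···············█······   
·····███······█·█·····   
········██·····██···█·   
········█···········█·   
········█·█·········█·   
········███···········   
···██····███·█········   
············█·█·······   
············█··█······   
············█·█·······   
·············█········   
······················   
                         
                         
                         
                         


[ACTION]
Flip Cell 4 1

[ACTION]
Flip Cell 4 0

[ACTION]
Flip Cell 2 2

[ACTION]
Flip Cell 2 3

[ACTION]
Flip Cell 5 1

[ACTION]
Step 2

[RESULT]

Gen: 11                  
······█········█······   
·····██·██····█·█·····   
······█··█·····██···█·   
███···█·············█·   
····················█·   
█·█·····█··██·········   
·█·······█·███········   
··········█···██······   
············█·██······   
···········██·██······   
·············█········   
······················   
                         
                         
                         
                         


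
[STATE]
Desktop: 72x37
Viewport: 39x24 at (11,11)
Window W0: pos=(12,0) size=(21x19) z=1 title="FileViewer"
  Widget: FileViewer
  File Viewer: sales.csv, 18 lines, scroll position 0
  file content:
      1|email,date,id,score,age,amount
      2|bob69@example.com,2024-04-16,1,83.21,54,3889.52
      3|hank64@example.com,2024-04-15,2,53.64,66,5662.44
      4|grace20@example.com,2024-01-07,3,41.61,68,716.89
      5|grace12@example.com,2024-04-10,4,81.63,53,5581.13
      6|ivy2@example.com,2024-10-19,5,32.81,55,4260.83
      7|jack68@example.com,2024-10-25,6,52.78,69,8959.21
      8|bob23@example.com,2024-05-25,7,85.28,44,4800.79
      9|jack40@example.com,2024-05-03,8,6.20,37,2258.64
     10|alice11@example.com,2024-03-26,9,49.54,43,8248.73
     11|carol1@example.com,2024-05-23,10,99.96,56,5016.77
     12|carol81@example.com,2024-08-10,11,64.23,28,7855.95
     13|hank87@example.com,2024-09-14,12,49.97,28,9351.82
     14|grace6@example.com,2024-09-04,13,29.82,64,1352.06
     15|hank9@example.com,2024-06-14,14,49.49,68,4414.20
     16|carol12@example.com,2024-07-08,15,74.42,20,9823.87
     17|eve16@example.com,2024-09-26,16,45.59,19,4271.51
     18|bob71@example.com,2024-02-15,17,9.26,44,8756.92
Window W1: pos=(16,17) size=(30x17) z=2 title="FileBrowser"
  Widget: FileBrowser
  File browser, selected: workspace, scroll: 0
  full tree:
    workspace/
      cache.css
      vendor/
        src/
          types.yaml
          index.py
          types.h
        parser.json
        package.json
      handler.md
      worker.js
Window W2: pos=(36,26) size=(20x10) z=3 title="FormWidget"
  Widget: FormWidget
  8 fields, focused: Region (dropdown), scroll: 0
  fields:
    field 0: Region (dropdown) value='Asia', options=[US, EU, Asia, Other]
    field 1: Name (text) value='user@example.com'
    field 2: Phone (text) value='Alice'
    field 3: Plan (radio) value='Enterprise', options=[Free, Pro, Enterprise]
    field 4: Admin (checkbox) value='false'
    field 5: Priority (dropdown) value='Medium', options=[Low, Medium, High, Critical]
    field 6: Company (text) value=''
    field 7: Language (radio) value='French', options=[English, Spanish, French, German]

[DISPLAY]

 ┃jack40@example.com░┃                 
 ┃alice11@example.co░┃                 
 ┃carol1@example.com░┃                 
 ┃carol81@example.co░┃                 
 ┃hank87@example.com░┃                 
 ┃grace6@example.com░┃                 
 ┃han┏━━━━━━━━━━━━━━━━━━━━━━━━━━━━┓    
 ┗━━━┃ FileBrowser                ┃    
     ┠────────────────────────────┨    
     ┃> [-] workspace/            ┃    
     ┃    cache.css               ┃    
     ┃    [+] vendor/             ┃    
     ┃    handler.md              ┃    
     ┃    worker.js               ┃    
     ┃                            ┃    
     ┃                   ┏━━━━━━━━━━━━━
     ┃                   ┃ FormWidget  
     ┃                   ┠─────────────
     ┃                   ┃> Region:    
     ┃                   ┃  Name:      
     ┃                   ┃  Phone:     
     ┃                   ┃  Plan:      
     ┗━━━━━━━━━━━━━━━━━━━┃  Admin:     
                         ┃  Priority:  


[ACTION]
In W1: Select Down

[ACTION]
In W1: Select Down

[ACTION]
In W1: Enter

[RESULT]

 ┃jack40@example.com░┃                 
 ┃alice11@example.co░┃                 
 ┃carol1@example.com░┃                 
 ┃carol81@example.co░┃                 
 ┃hank87@example.com░┃                 
 ┃grace6@example.com░┃                 
 ┃han┏━━━━━━━━━━━━━━━━━━━━━━━━━━━━┓    
 ┗━━━┃ FileBrowser                ┃    
     ┠────────────────────────────┨    
     ┃  [-] workspace/            ┃    
     ┃    cache.css               ┃    
     ┃  > [-] vendor/             ┃    
     ┃      [+] src/              ┃    
     ┃      parser.json           ┃    
     ┃      package.json          ┃    
     ┃    handler.md     ┏━━━━━━━━━━━━━
     ┃    worker.js      ┃ FormWidget  
     ┃                   ┠─────────────
     ┃                   ┃> Region:    
     ┃                   ┃  Name:      
     ┃                   ┃  Phone:     
     ┃                   ┃  Plan:      
     ┗━━━━━━━━━━━━━━━━━━━┃  Admin:     
                         ┃  Priority:  


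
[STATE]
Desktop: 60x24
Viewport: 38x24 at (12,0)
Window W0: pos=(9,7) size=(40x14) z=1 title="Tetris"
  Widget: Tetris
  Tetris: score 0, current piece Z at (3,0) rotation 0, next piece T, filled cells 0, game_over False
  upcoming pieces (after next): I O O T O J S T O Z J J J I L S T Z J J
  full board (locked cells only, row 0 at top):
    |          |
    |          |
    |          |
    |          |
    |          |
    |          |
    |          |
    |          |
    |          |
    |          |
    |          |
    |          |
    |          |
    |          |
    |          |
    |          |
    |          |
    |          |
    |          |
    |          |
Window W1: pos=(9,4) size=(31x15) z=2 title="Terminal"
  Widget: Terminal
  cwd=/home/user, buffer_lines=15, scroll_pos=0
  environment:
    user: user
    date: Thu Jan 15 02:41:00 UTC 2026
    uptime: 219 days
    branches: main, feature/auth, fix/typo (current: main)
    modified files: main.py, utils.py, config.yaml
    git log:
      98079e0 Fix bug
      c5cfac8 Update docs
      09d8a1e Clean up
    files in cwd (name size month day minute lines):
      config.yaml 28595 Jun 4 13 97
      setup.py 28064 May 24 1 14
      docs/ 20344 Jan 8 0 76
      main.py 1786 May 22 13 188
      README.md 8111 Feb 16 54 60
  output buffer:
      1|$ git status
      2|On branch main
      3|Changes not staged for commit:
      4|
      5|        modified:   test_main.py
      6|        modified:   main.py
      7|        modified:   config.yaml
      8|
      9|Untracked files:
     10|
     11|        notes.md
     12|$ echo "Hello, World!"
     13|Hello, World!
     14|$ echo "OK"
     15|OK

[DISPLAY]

                                      
                                      
                                      
                                      
━━━━━━━━━━━━━━━━━━━━━━━━━━━┓          
erminal                    ┃          
───────────────────────────┨          
git status                 ┃━━━━━━━━┓ 
 branch main               ┃        ┃ 
anges not staged for commit┃────────┨ 
                           ┃        ┃ 
      modified:   test_main┃        ┃ 
      modified:   main.py  ┃        ┃ 
      modified:   config.ya┃        ┃ 
                           ┃        ┃ 
tracked files:             ┃        ┃ 
                           ┃        ┃ 
      notes.md             ┃        ┃ 
━━━━━━━━━━━━━━━━━━━━━━━━━━━┛        ┃ 
        │                           ┃ 
━━━━━━━━━━━━━━━━━━━━━━━━━━━━━━━━━━━━┛ 
                                      
                                      
                                      


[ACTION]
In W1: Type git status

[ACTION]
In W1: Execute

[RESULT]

                                      
                                      
                                      
                                      
━━━━━━━━━━━━━━━━━━━━━━━━━━━┓          
erminal                    ┃          
───────────────────────────┨          
llo, World!                ┃━━━━━━━━┓ 
echo "OK"                  ┃        ┃ 
                           ┃────────┨ 
git status                 ┃        ┃ 
 branch main               ┃        ┃ 
anges not staged for commit┃        ┃ 
                           ┃        ┃ 
      modified:   main.py  ┃        ┃ 
      modified:   utils.py ┃        ┃ 
      modified:   config.ya┃        ┃ 
█                          ┃        ┃ 
━━━━━━━━━━━━━━━━━━━━━━━━━━━┛        ┃ 
        │                           ┃ 
━━━━━━━━━━━━━━━━━━━━━━━━━━━━━━━━━━━━┛ 
                                      
                                      
                                      


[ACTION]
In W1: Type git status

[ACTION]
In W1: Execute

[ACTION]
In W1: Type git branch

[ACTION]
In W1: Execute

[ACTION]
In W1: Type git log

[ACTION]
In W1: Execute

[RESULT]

                                      
                                      
                                      
                                      
━━━━━━━━━━━━━━━━━━━━━━━━━━━┓          
erminal                    ┃          
───────────────────────────┨          
      modified:   utils.py ┃━━━━━━━━┓ 
      modified:   config.ya┃        ┃ 
git branch                 ┃────────┨ 
main                       ┃        ┃ 
feature/auth               ┃        ┃ 
fix/typo                   ┃        ┃ 
git log                    ┃        ┃ 
079e0 Fix bug              ┃        ┃ 
cfac8 Update docs          ┃        ┃ 
d8a1e Clean up             ┃        ┃ 
█                          ┃        ┃ 
━━━━━━━━━━━━━━━━━━━━━━━━━━━┛        ┃ 
        │                           ┃ 
━━━━━━━━━━━━━━━━━━━━━━━━━━━━━━━━━━━━┛ 
                                      
                                      
                                      


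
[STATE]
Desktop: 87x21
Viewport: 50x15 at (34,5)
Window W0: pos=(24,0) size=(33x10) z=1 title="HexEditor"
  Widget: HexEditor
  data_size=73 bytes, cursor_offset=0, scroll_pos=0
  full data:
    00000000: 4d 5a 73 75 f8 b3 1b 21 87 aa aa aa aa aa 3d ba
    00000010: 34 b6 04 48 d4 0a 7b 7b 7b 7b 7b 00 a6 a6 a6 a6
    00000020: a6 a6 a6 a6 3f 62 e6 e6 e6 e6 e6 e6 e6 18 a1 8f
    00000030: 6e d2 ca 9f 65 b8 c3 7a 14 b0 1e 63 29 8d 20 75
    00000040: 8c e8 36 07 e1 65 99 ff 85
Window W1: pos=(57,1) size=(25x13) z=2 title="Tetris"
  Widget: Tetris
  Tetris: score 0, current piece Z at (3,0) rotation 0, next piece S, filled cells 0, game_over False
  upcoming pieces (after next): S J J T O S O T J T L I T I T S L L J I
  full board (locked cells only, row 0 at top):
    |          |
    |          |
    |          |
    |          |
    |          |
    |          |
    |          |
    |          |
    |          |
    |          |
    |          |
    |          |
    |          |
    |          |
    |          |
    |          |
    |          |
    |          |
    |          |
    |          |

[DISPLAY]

 a6 a6 a6 a6 3f 62 e6 ┃┃          │ ░░         ┃  
 6e d2 ca 9f 65 b8 c3 ┃┃          │░░          ┃  
 8c e8 36 07 e1 65 99 ┃┃          │            ┃  
                      ┃┃          │            ┃  
━━━━━━━━━━━━━━━━━━━━━━┛┃          │            ┃  
                       ┃          │Score:      ┃  
                       ┃          │0           ┃  
                       ┃          │            ┃  
                       ┗━━━━━━━━━━━━━━━━━━━━━━━┛  
                                                  
                                                  
                                                  
                                                  
                                                  
                                                  


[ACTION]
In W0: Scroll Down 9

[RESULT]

                      ┃┃          │ ░░         ┃  
                      ┃┃          │░░          ┃  
                      ┃┃          │            ┃  
                      ┃┃          │            ┃  
━━━━━━━━━━━━━━━━━━━━━━┛┃          │            ┃  
                       ┃          │Score:      ┃  
                       ┃          │0           ┃  
                       ┃          │            ┃  
                       ┗━━━━━━━━━━━━━━━━━━━━━━━┛  
                                                  
                                                  
                                                  
                                                  
                                                  
                                                  


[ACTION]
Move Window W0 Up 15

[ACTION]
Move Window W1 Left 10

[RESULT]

             ┃          │ ░░         ┃            
             ┃          │░░          ┃            
             ┃          │            ┃            
             ┃          │            ┃            
━━━━━━━━━━━━━┃          │            ┃            
             ┃          │Score:      ┃            
             ┃          │0           ┃            
             ┃          │            ┃            
             ┗━━━━━━━━━━━━━━━━━━━━━━━┛            
                                                  
                                                  
                                                  
                                                  
                                                  
                                                  


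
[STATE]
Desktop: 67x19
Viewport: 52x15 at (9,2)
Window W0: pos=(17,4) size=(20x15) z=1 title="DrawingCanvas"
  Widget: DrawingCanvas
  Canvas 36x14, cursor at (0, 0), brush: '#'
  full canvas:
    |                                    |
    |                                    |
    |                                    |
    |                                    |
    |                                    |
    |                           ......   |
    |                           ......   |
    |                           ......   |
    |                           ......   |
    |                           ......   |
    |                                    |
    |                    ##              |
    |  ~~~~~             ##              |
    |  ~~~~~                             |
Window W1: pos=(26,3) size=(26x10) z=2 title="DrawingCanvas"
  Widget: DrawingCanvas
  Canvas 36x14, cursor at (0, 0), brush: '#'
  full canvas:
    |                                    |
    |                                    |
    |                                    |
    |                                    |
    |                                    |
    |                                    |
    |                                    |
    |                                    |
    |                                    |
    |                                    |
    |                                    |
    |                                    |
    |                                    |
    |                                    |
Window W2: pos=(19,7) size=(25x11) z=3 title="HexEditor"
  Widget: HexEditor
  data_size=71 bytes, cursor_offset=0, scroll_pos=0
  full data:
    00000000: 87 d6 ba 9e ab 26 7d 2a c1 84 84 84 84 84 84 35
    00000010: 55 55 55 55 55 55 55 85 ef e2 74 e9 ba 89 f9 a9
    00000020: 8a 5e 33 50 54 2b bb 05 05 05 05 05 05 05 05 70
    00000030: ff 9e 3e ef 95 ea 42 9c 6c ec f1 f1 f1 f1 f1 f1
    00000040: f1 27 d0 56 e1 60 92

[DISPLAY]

                                                    
                 ┏━━━━━━━━━━━━━━━━━━━━━━━━┓         
        ┏━━━━━━━━┃ DrawingCanvas          ┃         
        ┃ Drawing┠────────────────────────┨         
        ┠────────┃+                       ┃         
        ┃+┏━━━━━━━━━━━━━━━━━━━━━━━┓       ┃         
        ┃ ┃ HexEditor             ┃       ┃         
        ┃ ┠───────────────────────┨       ┃         
        ┃ ┃00000000  87 d6 ba 9e a┃       ┃         
        ┃ ┃00000010  55 55 55 55 5┃       ┃         
        ┃ ┃00000020  8a 5e 33 50 5┃━━━━━━━┛         
        ┃ ┃00000030  ff 9e 3e ef 9┃                 
        ┃ ┃00000040  f1 27 d0 56 e┃                 
        ┃ ┃                       ┃                 
        ┃ ┃                       ┃                 


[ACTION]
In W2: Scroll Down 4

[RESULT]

                                                    
                 ┏━━━━━━━━━━━━━━━━━━━━━━━━┓         
        ┏━━━━━━━━┃ DrawingCanvas          ┃         
        ┃ Drawing┠────────────────────────┨         
        ┠────────┃+                       ┃         
        ┃+┏━━━━━━━━━━━━━━━━━━━━━━━┓       ┃         
        ┃ ┃ HexEditor             ┃       ┃         
        ┃ ┠───────────────────────┨       ┃         
        ┃ ┃00000040  f1 27 d0 56 e┃       ┃         
        ┃ ┃                       ┃       ┃         
        ┃ ┃                       ┃━━━━━━━┛         
        ┃ ┃                       ┃                 
        ┃ ┃                       ┃                 
        ┃ ┃                       ┃                 
        ┃ ┃                       ┃                 


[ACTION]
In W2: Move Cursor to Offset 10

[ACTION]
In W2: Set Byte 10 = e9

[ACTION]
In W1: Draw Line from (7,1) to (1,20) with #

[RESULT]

                                                    
                 ┏━━━━━━━━━━━━━━━━━━━━━━━━┓         
        ┏━━━━━━━━┃ DrawingCanvas          ┃         
        ┃ Drawing┠────────────────────────┨         
        ┠────────┃+                       ┃         
        ┃+┏━━━━━━━━━━━━━━━━━━━━━━━┓  ##   ┃         
        ┃ ┃ HexEditor             ┃##     ┃         
        ┃ ┠───────────────────────┨       ┃         
        ┃ ┃00000040  f1 27 d0 56 e┃       ┃         
        ┃ ┃                       ┃       ┃         
        ┃ ┃                       ┃━━━━━━━┛         
        ┃ ┃                       ┃                 
        ┃ ┃                       ┃                 
        ┃ ┃                       ┃                 
        ┃ ┃                       ┃                 
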